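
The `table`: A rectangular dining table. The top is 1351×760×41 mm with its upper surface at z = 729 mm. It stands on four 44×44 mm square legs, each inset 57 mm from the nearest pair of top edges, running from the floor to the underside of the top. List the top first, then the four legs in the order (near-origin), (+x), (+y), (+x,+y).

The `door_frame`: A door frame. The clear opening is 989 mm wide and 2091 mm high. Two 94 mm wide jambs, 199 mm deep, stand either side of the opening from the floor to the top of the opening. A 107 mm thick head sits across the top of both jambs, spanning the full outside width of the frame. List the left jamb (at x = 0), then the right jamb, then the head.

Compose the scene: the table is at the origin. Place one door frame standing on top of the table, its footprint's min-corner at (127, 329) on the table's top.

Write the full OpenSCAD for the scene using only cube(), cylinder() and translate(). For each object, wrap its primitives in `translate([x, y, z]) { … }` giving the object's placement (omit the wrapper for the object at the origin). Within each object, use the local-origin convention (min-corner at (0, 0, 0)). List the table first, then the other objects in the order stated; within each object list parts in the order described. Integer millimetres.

translate([0, 0, 688]) cube([1351, 760, 41]);
translate([57, 57, 0]) cube([44, 44, 688]);
translate([1250, 57, 0]) cube([44, 44, 688]);
translate([57, 659, 0]) cube([44, 44, 688]);
translate([1250, 659, 0]) cube([44, 44, 688]);
translate([127, 329, 729]) {
  cube([94, 199, 2091]);
  translate([1083, 0, 0]) cube([94, 199, 2091]);
  translate([0, 0, 2091]) cube([1177, 199, 107]);
}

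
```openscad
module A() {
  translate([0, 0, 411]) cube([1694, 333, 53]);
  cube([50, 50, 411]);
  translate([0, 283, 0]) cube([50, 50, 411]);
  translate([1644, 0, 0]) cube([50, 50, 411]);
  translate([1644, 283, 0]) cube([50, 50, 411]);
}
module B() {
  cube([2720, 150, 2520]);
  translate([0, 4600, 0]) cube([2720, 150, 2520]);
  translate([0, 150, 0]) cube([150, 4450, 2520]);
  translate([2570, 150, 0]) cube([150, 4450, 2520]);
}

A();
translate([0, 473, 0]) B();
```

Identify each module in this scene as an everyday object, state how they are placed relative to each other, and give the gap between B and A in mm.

A is a bench. B is a house frame. The house frame is on the floor beside the bench on its +y side. The gap between the house frame and the bench is 140 mm.

The house frame's nearest face is 140 mm from the bench's +y face.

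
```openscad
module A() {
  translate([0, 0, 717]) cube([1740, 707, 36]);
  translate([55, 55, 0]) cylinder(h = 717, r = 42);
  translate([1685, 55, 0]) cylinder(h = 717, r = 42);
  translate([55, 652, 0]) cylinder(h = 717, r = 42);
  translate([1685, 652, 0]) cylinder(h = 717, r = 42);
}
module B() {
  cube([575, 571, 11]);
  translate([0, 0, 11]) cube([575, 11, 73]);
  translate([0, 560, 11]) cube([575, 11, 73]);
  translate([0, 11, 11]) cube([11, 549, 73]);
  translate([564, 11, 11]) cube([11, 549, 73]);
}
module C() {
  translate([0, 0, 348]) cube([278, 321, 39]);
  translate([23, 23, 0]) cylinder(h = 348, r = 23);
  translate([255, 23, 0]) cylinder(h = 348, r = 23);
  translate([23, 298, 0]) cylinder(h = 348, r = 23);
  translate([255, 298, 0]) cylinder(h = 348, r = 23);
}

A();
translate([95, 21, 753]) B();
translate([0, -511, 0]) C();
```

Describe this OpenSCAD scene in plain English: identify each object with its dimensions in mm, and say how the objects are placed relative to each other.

A is a table with a 1740×707 mm rectangular top, 36 mm thick, top surface at z = 753 mm, supported by four round legs of 84 mm diameter, each leg's bounding box inset 13 mm from the nearest pair of top edges, running from the floor.

B is an open storage box with external size 575×571×84 mm and wall thickness 11 mm (the base is also 11 mm thick). The base covers the whole footprint; the four walls stand on the base, with the y-facing walls full-width and the x-facing walls fitting between their inner faces.

C is a four-legged stool. The seat is 278×321 mm, 39 mm thick, top at z = 387 mm. It stands on four round legs, each 46 mm in diameter, from z = 0 to the seat underside, each leg's axis is inset half a diameter from the nearest pair of seat edges (so the leg's bounding box is flush with the corner).

The open box is on top of the table. The stool is on the floor beside the table on its −y side.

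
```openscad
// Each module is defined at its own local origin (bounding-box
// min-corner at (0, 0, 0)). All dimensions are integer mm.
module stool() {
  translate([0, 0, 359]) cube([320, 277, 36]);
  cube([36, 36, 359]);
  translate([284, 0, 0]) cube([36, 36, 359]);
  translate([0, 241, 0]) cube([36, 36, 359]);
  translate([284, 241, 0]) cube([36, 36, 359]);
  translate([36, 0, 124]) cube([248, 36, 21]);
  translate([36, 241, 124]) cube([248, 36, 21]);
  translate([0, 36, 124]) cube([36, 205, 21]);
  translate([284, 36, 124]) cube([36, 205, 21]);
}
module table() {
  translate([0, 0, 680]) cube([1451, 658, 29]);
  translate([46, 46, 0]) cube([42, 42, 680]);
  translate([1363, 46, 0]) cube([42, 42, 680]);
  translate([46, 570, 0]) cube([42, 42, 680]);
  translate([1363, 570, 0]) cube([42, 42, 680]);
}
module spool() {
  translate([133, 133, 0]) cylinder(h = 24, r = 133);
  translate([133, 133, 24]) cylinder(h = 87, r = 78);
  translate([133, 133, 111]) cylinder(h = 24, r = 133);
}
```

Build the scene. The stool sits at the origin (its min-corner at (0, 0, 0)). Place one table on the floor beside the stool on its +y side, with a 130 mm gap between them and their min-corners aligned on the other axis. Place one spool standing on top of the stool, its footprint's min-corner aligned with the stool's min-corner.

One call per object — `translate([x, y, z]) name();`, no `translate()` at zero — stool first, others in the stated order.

stool();
translate([0, 407, 0]) table();
translate([0, 0, 395]) spool();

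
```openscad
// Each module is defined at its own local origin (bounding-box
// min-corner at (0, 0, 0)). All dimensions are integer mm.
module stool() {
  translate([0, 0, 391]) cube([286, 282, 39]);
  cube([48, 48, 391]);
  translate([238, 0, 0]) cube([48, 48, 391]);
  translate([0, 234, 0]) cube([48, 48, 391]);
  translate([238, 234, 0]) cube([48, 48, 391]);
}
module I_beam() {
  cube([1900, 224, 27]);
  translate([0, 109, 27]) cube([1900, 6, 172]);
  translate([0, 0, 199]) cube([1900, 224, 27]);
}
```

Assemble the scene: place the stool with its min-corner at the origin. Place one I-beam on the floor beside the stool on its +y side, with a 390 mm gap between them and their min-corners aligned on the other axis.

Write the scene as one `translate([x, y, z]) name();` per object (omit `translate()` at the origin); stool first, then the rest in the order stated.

stool();
translate([0, 672, 0]) I_beam();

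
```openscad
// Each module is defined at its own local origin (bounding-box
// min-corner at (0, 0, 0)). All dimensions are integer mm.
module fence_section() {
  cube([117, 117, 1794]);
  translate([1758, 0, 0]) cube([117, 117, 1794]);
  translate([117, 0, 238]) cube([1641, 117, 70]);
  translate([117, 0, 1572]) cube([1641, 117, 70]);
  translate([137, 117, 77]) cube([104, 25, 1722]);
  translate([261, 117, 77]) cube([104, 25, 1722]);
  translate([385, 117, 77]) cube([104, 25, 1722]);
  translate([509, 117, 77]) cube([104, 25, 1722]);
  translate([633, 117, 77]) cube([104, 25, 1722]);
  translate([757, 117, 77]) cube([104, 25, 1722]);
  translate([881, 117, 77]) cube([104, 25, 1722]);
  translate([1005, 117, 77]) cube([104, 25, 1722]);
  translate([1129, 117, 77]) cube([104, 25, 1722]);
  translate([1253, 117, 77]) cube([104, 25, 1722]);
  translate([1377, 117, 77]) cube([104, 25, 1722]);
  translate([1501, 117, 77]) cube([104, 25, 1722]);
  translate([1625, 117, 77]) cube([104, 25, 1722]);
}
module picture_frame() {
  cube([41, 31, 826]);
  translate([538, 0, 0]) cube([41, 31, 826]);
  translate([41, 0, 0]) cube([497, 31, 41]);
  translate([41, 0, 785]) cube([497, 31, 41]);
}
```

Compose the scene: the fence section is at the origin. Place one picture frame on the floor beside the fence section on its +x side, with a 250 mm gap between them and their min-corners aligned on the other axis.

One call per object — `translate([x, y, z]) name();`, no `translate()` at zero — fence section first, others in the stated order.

fence_section();
translate([2125, 0, 0]) picture_frame();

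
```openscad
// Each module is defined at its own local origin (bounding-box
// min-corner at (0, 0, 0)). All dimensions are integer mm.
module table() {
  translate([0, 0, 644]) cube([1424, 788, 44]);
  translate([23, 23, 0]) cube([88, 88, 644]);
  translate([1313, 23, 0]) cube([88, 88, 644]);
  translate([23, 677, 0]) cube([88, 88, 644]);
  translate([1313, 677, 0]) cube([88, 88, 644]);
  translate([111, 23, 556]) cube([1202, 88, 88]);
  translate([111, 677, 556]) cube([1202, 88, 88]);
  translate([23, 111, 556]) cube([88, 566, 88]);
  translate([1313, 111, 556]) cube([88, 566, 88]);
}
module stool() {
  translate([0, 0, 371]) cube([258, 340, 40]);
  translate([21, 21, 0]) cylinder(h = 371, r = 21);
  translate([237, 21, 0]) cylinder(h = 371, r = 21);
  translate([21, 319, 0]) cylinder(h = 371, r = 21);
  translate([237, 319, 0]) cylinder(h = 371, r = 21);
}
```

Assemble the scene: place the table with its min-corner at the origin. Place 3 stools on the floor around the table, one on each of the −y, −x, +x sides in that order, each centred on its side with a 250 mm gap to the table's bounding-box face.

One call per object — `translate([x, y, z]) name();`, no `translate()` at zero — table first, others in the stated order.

table();
translate([583, -590, 0]) stool();
translate([-508, 224, 0]) stool();
translate([1674, 224, 0]) stool();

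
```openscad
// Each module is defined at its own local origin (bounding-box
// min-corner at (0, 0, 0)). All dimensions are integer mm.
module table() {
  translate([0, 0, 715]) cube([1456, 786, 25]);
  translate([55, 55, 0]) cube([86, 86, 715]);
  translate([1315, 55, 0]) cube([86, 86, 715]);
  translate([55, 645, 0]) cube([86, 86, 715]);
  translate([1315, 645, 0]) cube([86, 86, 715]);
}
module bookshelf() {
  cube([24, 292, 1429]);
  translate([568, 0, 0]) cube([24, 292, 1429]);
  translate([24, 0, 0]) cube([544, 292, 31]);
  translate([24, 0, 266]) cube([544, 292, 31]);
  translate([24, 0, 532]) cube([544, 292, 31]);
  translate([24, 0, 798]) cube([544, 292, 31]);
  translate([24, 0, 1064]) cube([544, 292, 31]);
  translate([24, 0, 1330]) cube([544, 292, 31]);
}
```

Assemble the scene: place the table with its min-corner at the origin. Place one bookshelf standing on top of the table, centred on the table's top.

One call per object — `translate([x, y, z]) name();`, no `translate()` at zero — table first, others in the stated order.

table();
translate([432, 247, 740]) bookshelf();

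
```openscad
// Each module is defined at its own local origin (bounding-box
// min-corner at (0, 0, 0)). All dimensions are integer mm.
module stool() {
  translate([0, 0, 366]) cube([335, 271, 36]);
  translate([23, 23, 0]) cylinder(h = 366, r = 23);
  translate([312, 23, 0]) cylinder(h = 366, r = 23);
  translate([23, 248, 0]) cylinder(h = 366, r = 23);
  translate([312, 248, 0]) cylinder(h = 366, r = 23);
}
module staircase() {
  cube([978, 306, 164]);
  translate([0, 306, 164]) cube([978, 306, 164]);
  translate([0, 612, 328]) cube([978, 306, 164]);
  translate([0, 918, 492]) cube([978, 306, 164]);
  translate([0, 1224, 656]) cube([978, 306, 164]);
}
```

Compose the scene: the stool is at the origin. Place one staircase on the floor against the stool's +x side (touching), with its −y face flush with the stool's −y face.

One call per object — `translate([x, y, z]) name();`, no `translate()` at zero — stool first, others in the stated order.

stool();
translate([335, 0, 0]) staircase();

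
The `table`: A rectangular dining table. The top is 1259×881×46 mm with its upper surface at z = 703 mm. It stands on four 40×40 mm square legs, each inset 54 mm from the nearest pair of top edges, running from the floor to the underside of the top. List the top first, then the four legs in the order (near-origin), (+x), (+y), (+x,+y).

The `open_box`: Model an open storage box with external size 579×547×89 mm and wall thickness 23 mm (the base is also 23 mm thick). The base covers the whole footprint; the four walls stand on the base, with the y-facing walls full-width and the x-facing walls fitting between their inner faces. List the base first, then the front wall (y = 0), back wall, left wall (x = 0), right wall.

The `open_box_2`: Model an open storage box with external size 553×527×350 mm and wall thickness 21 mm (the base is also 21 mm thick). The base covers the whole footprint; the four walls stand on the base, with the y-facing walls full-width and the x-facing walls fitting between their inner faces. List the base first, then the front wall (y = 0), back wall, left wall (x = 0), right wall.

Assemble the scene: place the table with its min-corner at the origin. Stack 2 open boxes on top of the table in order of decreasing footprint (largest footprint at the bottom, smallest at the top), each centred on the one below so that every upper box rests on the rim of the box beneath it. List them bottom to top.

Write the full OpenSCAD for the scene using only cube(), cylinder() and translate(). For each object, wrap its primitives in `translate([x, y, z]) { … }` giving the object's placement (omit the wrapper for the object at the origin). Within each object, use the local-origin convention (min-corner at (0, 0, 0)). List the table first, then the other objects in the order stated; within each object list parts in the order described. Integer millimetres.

translate([0, 0, 657]) cube([1259, 881, 46]);
translate([54, 54, 0]) cube([40, 40, 657]);
translate([1165, 54, 0]) cube([40, 40, 657]);
translate([54, 787, 0]) cube([40, 40, 657]);
translate([1165, 787, 0]) cube([40, 40, 657]);
translate([340, 167, 703]) {
  cube([579, 547, 23]);
  translate([0, 0, 23]) cube([579, 23, 66]);
  translate([0, 524, 23]) cube([579, 23, 66]);
  translate([0, 23, 23]) cube([23, 501, 66]);
  translate([556, 23, 23]) cube([23, 501, 66]);
}
translate([353, 177, 792]) {
  cube([553, 527, 21]);
  translate([0, 0, 21]) cube([553, 21, 329]);
  translate([0, 506, 21]) cube([553, 21, 329]);
  translate([0, 21, 21]) cube([21, 485, 329]);
  translate([532, 21, 21]) cube([21, 485, 329]);
}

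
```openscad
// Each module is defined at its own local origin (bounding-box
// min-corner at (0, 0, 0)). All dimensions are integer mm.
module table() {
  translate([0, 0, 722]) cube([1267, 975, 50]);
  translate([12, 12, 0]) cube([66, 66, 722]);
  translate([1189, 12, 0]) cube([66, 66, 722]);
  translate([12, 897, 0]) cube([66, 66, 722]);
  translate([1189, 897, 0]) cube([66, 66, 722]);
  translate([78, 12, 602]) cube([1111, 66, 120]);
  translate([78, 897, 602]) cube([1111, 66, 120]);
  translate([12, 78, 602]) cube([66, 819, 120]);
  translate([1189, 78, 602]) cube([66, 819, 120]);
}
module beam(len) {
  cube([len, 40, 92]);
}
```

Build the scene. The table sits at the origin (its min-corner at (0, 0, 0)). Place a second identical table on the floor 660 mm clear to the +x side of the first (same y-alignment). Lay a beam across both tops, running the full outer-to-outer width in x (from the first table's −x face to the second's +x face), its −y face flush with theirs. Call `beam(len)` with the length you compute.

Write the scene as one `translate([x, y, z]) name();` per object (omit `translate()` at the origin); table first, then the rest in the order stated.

table();
translate([1927, 0, 0]) table();
translate([0, 0, 772]) beam(3194);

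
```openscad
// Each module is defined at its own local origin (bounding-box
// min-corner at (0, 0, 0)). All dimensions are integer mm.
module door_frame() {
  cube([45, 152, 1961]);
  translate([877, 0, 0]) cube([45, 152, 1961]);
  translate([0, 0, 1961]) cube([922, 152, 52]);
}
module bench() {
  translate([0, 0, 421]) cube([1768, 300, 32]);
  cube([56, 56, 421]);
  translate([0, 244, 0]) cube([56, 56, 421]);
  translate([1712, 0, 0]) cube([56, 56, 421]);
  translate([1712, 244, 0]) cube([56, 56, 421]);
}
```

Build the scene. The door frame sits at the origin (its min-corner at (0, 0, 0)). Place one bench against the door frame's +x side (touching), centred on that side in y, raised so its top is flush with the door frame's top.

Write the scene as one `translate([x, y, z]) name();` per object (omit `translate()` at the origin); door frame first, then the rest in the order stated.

door_frame();
translate([922, -74, 1560]) bench();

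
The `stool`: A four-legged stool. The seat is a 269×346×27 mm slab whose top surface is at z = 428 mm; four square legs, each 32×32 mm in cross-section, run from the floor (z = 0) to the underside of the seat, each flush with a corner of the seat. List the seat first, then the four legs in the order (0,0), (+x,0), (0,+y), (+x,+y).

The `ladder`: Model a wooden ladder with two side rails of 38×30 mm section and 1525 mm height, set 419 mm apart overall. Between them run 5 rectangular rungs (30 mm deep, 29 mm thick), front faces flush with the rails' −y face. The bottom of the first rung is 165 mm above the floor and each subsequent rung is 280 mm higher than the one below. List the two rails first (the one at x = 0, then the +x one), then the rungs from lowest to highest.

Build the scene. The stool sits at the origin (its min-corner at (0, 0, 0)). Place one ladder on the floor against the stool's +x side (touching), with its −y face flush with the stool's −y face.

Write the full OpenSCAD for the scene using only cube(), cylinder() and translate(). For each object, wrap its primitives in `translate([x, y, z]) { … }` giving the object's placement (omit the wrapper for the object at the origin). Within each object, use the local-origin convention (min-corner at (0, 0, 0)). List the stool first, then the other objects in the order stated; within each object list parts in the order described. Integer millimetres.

translate([0, 0, 401]) cube([269, 346, 27]);
cube([32, 32, 401]);
translate([237, 0, 0]) cube([32, 32, 401]);
translate([0, 314, 0]) cube([32, 32, 401]);
translate([237, 314, 0]) cube([32, 32, 401]);
translate([269, 0, 0]) {
  cube([38, 30, 1525]);
  translate([381, 0, 0]) cube([38, 30, 1525]);
  translate([38, 0, 165]) cube([343, 30, 29]);
  translate([38, 0, 445]) cube([343, 30, 29]);
  translate([38, 0, 725]) cube([343, 30, 29]);
  translate([38, 0, 1005]) cube([343, 30, 29]);
  translate([38, 0, 1285]) cube([343, 30, 29]);
}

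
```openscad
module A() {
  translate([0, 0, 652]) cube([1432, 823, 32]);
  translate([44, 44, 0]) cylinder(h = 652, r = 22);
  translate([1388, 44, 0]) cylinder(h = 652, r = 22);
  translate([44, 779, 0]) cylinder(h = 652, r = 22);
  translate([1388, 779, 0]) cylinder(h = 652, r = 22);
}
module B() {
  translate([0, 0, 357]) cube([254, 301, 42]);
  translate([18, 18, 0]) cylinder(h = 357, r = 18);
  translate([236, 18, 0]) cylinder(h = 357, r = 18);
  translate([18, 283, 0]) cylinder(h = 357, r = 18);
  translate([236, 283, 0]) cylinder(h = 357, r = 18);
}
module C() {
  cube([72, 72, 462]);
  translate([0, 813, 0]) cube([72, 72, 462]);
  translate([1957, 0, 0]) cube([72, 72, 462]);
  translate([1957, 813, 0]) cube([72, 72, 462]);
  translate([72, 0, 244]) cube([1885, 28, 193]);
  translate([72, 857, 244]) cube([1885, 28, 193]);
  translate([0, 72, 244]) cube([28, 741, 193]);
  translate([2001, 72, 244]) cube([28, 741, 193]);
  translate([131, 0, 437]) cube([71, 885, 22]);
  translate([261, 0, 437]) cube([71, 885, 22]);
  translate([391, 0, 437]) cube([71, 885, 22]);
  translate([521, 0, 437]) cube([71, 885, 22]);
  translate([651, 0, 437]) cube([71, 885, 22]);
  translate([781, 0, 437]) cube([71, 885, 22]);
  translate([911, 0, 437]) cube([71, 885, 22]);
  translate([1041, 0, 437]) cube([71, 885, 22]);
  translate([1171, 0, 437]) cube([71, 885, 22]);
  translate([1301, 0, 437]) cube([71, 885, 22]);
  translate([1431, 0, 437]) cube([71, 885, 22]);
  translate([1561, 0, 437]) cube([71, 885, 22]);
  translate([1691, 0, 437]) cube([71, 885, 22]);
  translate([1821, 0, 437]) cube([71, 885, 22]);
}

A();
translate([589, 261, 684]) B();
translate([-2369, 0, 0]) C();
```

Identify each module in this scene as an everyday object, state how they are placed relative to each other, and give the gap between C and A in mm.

The bed frame's nearest face is 340 mm from the table's −x face.

A is a table. B is a stool. C is a bed frame. The stool is on top of the table, centred. The bed frame is on the floor beside the table on its −x side. The gap between the bed frame and the table is 340 mm.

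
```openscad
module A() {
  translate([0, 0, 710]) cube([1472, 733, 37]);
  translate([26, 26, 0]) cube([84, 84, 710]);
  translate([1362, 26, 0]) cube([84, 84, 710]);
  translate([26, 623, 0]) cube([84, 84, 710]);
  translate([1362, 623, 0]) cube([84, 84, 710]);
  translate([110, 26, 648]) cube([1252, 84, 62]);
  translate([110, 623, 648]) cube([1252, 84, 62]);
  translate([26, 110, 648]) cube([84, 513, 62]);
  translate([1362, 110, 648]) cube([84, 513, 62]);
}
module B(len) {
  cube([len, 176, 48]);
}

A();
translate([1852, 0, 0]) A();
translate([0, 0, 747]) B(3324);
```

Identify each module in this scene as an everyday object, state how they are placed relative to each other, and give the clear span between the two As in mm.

Second table starts at x = 1852; first ends at x = 1472; clear span = 1852 − 1472 = 380 mm.

A is a table. B is a beam. A beam spans the tops of two tables. The clear span between the two tables is 380 mm.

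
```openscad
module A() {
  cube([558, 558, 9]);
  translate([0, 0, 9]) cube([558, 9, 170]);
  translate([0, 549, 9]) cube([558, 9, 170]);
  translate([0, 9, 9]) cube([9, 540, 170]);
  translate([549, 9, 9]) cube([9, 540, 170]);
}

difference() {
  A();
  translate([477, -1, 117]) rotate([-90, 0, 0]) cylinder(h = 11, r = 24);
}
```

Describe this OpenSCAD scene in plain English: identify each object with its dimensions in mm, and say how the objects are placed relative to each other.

A is an open-topped rectangular box: outside dimensions 558×558×179 mm, with a uniform wall and base thickness of 9 mm. The base is a full 558×558 slab on the floor; four walls sit on top of the base. The front and back walls (the −y and +y sides) span the full width; the two side walls fit between them.

The open box has a circular hole of radius 24 mm through its front wall, centred at (x = 477, z = 117).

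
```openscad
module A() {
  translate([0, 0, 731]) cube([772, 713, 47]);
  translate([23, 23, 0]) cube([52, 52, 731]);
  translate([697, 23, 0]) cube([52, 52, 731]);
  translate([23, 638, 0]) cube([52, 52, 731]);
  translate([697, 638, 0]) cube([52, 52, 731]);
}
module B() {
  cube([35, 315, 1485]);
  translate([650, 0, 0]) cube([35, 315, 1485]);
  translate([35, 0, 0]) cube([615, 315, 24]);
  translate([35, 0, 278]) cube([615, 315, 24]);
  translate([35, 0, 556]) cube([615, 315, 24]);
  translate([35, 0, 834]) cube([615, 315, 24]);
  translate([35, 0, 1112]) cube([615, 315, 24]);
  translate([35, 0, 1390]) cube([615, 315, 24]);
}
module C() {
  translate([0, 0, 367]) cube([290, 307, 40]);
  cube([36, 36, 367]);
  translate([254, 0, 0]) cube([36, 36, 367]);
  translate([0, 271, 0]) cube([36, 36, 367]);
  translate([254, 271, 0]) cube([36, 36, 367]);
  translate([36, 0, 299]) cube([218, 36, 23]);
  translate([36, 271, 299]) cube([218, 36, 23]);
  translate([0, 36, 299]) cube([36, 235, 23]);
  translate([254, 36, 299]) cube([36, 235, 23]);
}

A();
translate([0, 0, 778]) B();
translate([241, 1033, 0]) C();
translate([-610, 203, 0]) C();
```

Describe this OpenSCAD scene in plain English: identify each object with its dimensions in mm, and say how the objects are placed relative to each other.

A is a table: top 772 mm (x) × 713 mm (y), 47 mm thick, upper face at z = 778 mm, on four 52×52 mm square legs, each inset 23 mm from the nearest pair of top edges, running from z = 0 to the bottom of the top.

B is a bookshelf 685 mm wide overall, 315 mm deep and 1485 mm tall. The two sides are 35 mm thick vertical panels. 6 horizontal shelves of 24 mm thickness span between the inner faces of the sides; the lowest shelf sits on the floor and shelves are stacked with a clear vertical gap of 254 mm between each pair.

C is a four-legged stool. The seat is a 290×307×40 mm slab whose top surface is at z = 407 mm; four square legs, each 36×36 mm in cross-section, run from the floor (z = 0) to the underside of the seat, each flush with a corner of the seat. Four stretchers, 36 mm wide and 23 mm tall, connect adjacent legs with their undersides at z = 299 mm, each running between the inner faces of the legs it joins and aligned with the legs' outer faces on the other axis.

The bookshelf is on top of the table. Two stools sit around the table at the +y, −x sides.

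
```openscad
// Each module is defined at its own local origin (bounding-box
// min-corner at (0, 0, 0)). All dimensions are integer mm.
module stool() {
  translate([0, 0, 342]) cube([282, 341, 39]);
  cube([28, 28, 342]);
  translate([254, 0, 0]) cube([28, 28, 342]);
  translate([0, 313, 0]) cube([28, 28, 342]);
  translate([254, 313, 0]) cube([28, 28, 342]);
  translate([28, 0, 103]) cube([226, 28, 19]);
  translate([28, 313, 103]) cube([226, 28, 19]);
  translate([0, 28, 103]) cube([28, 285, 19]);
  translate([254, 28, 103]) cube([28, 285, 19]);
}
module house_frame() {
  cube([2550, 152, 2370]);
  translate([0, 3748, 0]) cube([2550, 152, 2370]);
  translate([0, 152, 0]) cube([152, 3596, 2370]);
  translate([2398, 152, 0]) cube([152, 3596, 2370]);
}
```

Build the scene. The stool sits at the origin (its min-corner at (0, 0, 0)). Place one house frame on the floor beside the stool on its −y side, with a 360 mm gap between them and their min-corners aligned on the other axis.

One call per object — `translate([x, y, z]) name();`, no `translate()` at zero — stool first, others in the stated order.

stool();
translate([0, -4260, 0]) house_frame();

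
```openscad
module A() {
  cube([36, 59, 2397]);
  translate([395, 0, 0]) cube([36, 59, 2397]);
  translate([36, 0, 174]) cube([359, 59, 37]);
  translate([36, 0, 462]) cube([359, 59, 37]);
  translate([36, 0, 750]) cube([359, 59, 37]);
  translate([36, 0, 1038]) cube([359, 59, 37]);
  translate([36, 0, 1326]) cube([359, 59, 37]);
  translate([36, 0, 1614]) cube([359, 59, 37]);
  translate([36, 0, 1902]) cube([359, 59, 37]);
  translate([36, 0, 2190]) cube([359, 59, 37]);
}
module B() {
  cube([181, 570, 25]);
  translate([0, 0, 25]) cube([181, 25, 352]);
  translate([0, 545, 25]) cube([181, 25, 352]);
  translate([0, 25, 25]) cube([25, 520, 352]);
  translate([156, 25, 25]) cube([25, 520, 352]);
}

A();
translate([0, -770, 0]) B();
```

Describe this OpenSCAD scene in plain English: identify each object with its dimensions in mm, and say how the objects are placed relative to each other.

A is a wooden ladder with two side rails of 36×59 mm section and 2397 mm height, set 431 mm apart overall. Between them run 8 rectangular rungs (59 mm deep, 37 mm thick), front faces flush with the rails' −y face. The bottom of the first rung is 174 mm above the floor and each subsequent rung is 288 mm higher than the one below.

B is an open storage box with external size 181×570×377 mm and wall thickness 25 mm (the base is also 25 mm thick). The base covers the whole footprint; the four walls stand on the base, with the y-facing walls full-width and the x-facing walls fitting between their inner faces.

The open box is on the floor beside the ladder on its −y side.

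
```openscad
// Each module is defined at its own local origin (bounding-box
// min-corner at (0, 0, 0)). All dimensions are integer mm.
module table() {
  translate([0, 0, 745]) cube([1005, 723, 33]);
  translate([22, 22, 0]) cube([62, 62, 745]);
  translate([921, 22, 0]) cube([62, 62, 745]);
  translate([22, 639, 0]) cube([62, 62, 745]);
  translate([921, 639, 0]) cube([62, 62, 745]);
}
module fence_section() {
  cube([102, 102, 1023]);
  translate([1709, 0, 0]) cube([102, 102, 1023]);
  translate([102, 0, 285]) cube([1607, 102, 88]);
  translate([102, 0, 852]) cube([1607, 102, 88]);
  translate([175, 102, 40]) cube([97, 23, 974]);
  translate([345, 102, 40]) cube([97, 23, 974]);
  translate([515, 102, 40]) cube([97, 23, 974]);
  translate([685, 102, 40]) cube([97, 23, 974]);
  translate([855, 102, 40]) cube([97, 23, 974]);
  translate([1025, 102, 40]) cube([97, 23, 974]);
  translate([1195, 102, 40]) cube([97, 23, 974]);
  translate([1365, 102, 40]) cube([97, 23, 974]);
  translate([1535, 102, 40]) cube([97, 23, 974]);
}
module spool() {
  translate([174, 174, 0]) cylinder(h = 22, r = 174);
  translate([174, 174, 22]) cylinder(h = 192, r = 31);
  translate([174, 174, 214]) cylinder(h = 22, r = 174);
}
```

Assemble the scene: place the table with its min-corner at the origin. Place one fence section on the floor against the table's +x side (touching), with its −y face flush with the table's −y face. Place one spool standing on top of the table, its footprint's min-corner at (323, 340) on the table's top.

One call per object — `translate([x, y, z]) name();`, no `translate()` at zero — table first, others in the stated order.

table();
translate([1005, 0, 0]) fence_section();
translate([323, 340, 778]) spool();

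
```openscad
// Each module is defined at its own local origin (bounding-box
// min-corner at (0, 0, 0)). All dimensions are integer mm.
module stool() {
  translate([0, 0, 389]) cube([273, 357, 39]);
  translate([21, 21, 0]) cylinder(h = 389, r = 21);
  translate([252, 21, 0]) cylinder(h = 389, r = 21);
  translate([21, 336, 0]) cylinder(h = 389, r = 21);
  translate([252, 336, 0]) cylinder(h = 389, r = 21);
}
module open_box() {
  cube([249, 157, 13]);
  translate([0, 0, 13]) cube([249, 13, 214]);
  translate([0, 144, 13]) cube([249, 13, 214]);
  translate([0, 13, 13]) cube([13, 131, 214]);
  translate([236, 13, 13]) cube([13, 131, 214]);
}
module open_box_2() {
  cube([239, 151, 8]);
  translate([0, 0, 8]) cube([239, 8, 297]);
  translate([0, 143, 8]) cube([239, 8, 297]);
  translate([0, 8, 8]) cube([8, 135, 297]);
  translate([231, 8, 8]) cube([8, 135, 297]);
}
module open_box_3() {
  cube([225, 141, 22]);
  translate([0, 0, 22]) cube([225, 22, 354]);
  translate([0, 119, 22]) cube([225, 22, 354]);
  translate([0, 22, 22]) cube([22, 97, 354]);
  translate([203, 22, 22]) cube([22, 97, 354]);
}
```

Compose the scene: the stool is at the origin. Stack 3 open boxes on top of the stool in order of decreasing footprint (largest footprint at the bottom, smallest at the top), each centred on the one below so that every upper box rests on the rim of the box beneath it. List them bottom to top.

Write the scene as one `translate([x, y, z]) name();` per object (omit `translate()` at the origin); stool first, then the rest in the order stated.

stool();
translate([12, 100, 428]) open_box();
translate([17, 103, 655]) open_box_2();
translate([24, 108, 960]) open_box_3();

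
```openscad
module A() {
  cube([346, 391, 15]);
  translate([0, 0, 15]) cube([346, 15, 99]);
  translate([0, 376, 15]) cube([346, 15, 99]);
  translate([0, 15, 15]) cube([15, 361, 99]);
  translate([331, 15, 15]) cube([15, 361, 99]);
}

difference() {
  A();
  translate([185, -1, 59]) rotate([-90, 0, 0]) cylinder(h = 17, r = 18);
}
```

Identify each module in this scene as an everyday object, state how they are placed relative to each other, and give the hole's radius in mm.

A is an open box. The open box has a circular hole through its front wall. The hole's radius is 18 mm.

The subtracted cylinder has r = 18 mm.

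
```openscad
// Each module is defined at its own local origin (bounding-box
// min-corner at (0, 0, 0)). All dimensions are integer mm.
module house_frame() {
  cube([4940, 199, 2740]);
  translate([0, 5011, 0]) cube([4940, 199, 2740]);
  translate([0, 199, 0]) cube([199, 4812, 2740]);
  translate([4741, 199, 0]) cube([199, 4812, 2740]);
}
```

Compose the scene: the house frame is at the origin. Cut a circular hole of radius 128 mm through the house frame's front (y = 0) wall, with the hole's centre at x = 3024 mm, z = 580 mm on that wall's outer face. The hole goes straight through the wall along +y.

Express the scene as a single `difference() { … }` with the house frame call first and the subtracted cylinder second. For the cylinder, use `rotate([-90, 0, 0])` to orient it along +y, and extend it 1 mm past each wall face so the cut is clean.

difference() {
  house_frame();
  translate([3024, -1, 580]) rotate([-90, 0, 0]) cylinder(h = 201, r = 128);
}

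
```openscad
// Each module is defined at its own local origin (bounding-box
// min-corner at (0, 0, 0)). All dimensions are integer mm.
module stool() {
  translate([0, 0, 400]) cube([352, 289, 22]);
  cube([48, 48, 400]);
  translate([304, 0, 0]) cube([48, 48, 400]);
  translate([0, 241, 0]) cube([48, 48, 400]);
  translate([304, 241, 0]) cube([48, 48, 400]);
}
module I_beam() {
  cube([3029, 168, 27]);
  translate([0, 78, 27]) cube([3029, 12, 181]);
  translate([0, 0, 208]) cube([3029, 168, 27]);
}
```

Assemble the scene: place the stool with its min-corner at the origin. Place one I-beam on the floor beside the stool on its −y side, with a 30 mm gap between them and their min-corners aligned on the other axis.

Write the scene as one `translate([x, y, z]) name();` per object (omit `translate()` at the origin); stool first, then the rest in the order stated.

stool();
translate([0, -198, 0]) I_beam();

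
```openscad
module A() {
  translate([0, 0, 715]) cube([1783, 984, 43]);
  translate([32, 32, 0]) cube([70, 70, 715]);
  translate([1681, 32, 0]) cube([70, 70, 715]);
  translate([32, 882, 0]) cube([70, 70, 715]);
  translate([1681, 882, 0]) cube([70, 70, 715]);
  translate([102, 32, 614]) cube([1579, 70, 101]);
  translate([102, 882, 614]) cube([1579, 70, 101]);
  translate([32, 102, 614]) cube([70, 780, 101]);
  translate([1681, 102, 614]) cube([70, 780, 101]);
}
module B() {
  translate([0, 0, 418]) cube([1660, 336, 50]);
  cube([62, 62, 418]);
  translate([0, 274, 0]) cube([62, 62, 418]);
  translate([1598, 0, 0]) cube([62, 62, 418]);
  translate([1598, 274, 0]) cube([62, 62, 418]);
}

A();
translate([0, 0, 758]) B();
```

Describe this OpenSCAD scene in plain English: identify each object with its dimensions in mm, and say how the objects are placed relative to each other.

A is a rectangular dining table. The top is 1783×984×43 mm with its upper surface at z = 758 mm. It stands on four 70×70 mm square legs, each inset 32 mm from the nearest pair of top edges, running from the floor to the underside of the top. Four apron rails, 70 mm thick and 101 mm tall, run between adjacent legs with their top edges flush with the underside of the top and their outer faces flush with the legs' outer faces.

B is a long wooden bench with a 1660 mm (x) × 336 mm (y) seat, 50 mm thick, its top surface 468 mm above the floor. Four 62 mm square legs at the seat corners, flush with the edges, run from z = 0 to the seat underside.

The bench is on top of the table.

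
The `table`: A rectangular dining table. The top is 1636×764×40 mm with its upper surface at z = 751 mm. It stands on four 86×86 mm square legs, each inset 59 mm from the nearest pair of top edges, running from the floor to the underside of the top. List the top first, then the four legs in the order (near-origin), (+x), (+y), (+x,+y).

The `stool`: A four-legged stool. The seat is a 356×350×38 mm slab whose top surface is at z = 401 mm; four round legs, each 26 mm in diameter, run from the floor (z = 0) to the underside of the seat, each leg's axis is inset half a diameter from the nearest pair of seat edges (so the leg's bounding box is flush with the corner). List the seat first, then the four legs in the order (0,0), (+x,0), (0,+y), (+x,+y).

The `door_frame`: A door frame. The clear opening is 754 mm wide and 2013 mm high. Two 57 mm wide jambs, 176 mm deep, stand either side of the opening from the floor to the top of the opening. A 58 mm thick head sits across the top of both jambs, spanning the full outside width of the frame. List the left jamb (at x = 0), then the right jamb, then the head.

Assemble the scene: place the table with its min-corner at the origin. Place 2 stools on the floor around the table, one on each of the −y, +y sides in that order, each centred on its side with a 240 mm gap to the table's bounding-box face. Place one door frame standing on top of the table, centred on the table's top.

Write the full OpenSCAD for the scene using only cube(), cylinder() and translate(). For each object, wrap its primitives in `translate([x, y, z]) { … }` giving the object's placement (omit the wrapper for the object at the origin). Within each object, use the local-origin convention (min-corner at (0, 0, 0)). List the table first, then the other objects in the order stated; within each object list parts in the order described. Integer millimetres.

translate([0, 0, 711]) cube([1636, 764, 40]);
translate([59, 59, 0]) cube([86, 86, 711]);
translate([1491, 59, 0]) cube([86, 86, 711]);
translate([59, 619, 0]) cube([86, 86, 711]);
translate([1491, 619, 0]) cube([86, 86, 711]);
translate([640, -590, 0]) {
  translate([0, 0, 363]) cube([356, 350, 38]);
  translate([13, 13, 0]) cylinder(h = 363, r = 13);
  translate([343, 13, 0]) cylinder(h = 363, r = 13);
  translate([13, 337, 0]) cylinder(h = 363, r = 13);
  translate([343, 337, 0]) cylinder(h = 363, r = 13);
}
translate([640, 1004, 0]) {
  translate([0, 0, 363]) cube([356, 350, 38]);
  translate([13, 13, 0]) cylinder(h = 363, r = 13);
  translate([343, 13, 0]) cylinder(h = 363, r = 13);
  translate([13, 337, 0]) cylinder(h = 363, r = 13);
  translate([343, 337, 0]) cylinder(h = 363, r = 13);
}
translate([384, 294, 751]) {
  cube([57, 176, 2013]);
  translate([811, 0, 0]) cube([57, 176, 2013]);
  translate([0, 0, 2013]) cube([868, 176, 58]);
}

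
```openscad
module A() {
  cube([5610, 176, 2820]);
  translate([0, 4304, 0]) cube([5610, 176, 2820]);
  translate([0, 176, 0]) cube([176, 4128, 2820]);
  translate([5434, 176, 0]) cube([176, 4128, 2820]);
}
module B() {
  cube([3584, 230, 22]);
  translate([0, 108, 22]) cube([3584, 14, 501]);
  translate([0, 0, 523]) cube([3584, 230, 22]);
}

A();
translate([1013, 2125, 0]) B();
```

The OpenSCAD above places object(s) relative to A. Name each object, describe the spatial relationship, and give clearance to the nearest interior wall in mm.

Clearances: x = 837, y = 1949; minimum 837 mm.

A is a house frame. B is an I-beam. The I-beam sits inside the house frame, centred. The clearance to the nearest interior wall is 837 mm.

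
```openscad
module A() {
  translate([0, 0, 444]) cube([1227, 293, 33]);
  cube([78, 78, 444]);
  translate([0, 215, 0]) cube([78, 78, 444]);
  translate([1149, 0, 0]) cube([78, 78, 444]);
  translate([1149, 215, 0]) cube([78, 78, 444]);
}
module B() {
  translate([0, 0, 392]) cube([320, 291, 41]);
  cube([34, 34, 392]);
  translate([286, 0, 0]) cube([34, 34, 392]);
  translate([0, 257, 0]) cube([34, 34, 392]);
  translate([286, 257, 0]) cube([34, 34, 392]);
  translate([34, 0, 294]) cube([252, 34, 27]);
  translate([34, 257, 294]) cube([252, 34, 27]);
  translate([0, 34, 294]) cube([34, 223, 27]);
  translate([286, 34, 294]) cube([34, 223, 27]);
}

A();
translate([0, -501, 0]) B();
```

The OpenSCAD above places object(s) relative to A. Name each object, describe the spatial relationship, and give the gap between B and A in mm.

A is a bench. B is a stool. The stool is on the floor beside the bench on its −y side. The gap between the stool and the bench is 210 mm.

The stool's nearest face is 210 mm from the bench's −y face.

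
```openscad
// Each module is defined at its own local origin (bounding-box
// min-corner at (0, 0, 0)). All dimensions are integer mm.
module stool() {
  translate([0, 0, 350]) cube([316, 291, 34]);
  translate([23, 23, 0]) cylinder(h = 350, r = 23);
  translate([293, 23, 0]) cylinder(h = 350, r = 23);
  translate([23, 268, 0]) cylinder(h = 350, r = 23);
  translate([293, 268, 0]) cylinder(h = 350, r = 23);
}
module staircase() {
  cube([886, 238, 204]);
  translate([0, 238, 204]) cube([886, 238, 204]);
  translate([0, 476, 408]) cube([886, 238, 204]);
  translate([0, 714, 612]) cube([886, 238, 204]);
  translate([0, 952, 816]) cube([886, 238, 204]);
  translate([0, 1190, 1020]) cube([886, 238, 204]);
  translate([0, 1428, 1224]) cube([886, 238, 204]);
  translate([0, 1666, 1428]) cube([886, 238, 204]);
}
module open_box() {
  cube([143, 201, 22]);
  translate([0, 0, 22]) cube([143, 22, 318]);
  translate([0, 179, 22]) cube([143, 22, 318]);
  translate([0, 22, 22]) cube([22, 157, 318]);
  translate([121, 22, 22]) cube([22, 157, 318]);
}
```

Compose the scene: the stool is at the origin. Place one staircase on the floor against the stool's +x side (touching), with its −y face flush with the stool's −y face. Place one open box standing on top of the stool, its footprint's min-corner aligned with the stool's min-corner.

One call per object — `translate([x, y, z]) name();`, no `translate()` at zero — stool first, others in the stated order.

stool();
translate([316, 0, 0]) staircase();
translate([0, 0, 384]) open_box();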